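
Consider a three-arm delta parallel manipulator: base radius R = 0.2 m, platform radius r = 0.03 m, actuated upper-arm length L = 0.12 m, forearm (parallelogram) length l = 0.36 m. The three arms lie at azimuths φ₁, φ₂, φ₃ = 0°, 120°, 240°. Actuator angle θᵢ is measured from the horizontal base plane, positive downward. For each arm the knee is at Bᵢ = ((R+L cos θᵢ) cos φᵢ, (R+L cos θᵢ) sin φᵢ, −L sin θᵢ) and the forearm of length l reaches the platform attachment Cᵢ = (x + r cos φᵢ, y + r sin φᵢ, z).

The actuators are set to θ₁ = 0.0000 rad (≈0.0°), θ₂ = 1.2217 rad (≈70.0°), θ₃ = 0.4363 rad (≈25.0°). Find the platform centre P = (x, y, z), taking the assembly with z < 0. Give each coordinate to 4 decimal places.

arm 1 at φ=0.0°: e+L cos θ1 = 0.2900;  O1 = (0.2900, 0.0000, 0.0000)
arm 2 at φ=120.0°: e+L cos θ2 = 0.2110;  O2 = (-0.1055, 0.1828, -0.1128)
φ3=240.0°: virtual centre (-0.1394, -0.2414, -0.0507), radius l
subtract pairs → two planes through P
linear system: -0.7910x+0.3655y = -0.0268−-0.2255z; -0.8588x+-0.4828y = -0.0038−-0.1014z
Cramer: x(z) = 0.0206-0.2098z;  y(z) = -0.0288+0.1630z
quadratic in z: (1.0706)z²+(0.1036)z+(-0.0562)=0, √Δ=0.5015 → z ∈ {-0.2826, 0.1858}; z = -0.2826 (taking z<0)
x = 0.0799, y = -0.0749

(0.0799, -0.0749, -0.2826)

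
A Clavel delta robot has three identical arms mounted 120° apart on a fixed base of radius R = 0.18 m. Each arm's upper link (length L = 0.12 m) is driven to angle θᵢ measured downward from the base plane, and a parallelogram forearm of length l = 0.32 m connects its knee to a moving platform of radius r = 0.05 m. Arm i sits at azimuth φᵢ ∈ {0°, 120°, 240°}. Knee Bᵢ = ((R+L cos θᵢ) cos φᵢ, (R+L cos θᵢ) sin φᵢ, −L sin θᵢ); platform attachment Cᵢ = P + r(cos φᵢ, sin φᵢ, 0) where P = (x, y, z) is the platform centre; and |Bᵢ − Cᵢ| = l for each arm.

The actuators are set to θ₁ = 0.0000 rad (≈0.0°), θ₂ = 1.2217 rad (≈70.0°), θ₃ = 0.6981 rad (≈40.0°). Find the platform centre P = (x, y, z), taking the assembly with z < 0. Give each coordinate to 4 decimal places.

arm 1 at φ=0.0°: (R−r)+L cos θ1 = 0.2500;  centre 1 = (0.2500, 0.0000, 0.0000)
arm 2 at φ=120.0°: (R−r)+L cos θ2 = 0.1710;  centre 2 = (-0.0855, 0.1481, -0.1128)
φ3=240.0°: virtual centre (-0.1110, -0.1922, -0.0771), radius l
|centre ₂|²−|centre ₁|² = -0.0205;  |centre ₃|²−|centre ₁|² = -0.0073
plane₁₂: -0.6710x+0.2963y+-0.2255z = -0.0205
det = 0.4718;  x = 0.0213+-0.2806z,  y = -0.0210+0.1257z
sphere 1 gives Az²+Bz+C=0 with A=1.0945, B=0.1231, C=-0.0497;  B²−4AC=0.2325;  roots -0.2765, 0.1641;  negative root z = -0.2765
x = 0.0989, y = -0.0558

(0.0989, -0.0558, -0.2765)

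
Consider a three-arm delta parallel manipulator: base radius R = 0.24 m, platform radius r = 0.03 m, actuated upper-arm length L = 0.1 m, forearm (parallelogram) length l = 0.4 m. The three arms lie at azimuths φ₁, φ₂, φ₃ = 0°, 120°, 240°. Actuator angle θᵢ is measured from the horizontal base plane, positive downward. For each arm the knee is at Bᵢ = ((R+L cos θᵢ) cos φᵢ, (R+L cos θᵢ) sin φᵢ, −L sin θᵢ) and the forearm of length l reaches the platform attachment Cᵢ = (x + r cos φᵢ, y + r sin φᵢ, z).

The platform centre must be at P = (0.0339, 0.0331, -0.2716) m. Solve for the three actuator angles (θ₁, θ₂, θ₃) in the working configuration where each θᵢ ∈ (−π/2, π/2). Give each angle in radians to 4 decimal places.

θ₁ = -0.1747, θ₂ = 0.0866, θ₃ = 0.6107

arm 1 (φ=0.0°): x'=0.0339, y'=0.0331
  A cos θ + B sin θ = C:  0.1761·cos θ + -0.2716·sin θ = 0.2206
  γ=atan2(-0.2716,0.1761)=-0.9956;  ψ=arccos(0.6816)=0.8208;  θ1=γ+ψ≈-0.1747
arm 2 (φ=120.0°): x'=0.0117, y'=-0.0459
  A cos θ + B sin θ = C:  0.1983·cos θ + -0.2716·sin θ = 0.1740
  √(A²+B²)=0.3363;  θ2 = -0.9402+1.0268 ≈ 0.0866
φ3=240.0° → target in arm frame (-0.0456, 0.0128)
  e−x'=0.2556;  (l²−L²−(e−x')²−y'²−z²)/2L = 0.0537
  γ=atan2(-0.2716,0.2556)=-0.8157;  ψ=arccos(0.1438)=1.4264;  θ3=γ+ψ≈0.6107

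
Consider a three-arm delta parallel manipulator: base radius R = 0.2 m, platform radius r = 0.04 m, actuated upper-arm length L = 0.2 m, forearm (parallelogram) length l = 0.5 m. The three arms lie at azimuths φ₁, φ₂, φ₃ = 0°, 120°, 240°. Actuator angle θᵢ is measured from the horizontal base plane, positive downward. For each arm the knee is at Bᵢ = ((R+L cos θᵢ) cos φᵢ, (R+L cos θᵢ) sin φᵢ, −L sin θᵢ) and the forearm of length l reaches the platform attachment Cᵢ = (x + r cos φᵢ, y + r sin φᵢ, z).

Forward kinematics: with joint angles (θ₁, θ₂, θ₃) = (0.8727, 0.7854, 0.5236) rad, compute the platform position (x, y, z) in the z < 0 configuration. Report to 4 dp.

φ1=0.0°: virtual centre (0.2886, 0.0000, -0.1532), radius l
φ2=120.0°: virtual centre (-0.1507, 0.2610, -0.1414), radius l
φ3=240.0°: virtual centre (-0.1666, -0.2886, -0.1000), radius l
subtract pairs → two planes through P
linear system: -0.8785x+0.5221y = 0.0041−0.0236z; -0.9103x+-0.5771y = 0.0143−0.1064z
Cramer: x(z) = -0.0100+0.0704z;  y(z) = -0.0090+0.0733z
into |P−S₁|² = l²: 1.0103z² + 0.2631z + -0.1373 = 0;  Δ = 0.6241;  z = -0.5211 or 0.2608 → z<0 root = -0.5211
x = -0.0467, y = -0.0472

(-0.0467, -0.0472, -0.5211)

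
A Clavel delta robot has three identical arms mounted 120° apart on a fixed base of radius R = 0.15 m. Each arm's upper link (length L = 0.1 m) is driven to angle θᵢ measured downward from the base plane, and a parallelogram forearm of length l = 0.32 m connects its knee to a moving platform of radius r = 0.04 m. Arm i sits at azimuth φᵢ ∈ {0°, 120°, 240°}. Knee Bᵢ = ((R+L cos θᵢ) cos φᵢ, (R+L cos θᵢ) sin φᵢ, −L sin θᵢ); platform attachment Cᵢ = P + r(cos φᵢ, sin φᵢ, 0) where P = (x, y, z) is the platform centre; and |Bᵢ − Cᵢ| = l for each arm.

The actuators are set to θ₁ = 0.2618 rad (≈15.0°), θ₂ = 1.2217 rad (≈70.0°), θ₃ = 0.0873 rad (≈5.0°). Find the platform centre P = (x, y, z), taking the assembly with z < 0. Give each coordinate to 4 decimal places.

(0.0455, -0.1065, -0.2811)

arm 1 at φ=0.0°: (R−r)+L cos θ1 = 0.2066;  centre 1 = (0.2066, 0.0000, -0.0259)
φ2=120.0°: virtual centre (-0.0721, 0.1249, -0.0940), radius l
arm 3 at φ=240.0°: (R−r)+L cos θ3 = 0.2096;  centre 3 = (-0.1048, -0.1815, -0.0087)
|centre ₂|²−|centre ₁|² = -0.0137;  |centre ₃|²−|centre ₁|² = 0.0007
plane₁₂: -0.5574x+0.2498y+-0.1362z = -0.0137
det = 0.3579;  x = 0.0135+-0.1142z,  y = -0.0249+0.2904z
quadratic in z: (1.0974)z²+(0.0814)z+(-0.0638)=0, √Δ=0.5355 → z ∈ {-0.2811, 0.2069}; z = -0.2811 (taking z<0)
x = 0.0455, y = -0.1065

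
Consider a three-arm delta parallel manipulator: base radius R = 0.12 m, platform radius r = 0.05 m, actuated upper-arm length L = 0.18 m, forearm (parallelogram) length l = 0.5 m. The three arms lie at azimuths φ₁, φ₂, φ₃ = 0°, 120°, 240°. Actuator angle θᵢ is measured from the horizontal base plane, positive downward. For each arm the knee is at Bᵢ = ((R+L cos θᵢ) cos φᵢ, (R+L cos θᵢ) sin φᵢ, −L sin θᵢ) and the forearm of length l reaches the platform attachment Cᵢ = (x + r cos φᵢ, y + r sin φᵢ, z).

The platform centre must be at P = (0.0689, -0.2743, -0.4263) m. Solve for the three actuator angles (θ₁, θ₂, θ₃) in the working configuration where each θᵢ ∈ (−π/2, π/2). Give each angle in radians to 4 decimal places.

θ₁ = 0.2620, θ₂ = 1.1347, θ₃ = -0.1742

φ1=0.0° → target in arm frame (0.0689, -0.2743)
  A=0.0011, B=-0.4263, C=(l²−L²−A²−y'²−z²)/(2L)=-0.1094
  θ1 = atan2(B,A) + arccos(C/0.4263) = 0.2620
φ2=120.0° → target in arm frame (-0.2720, 0.0775)
  A cos θ + B sin θ = C:  0.3420·cos θ + -0.4263·sin θ = -0.2419
  θ2 = atan2(B,A) + arccos(C/0.5465) = 1.1347
arm 3 (φ=240.0°): x'=0.2031, y'=0.1968
  A=-0.1331, B=-0.4263, C=(l²−L²−A²−y'²−z²)/(2L)=-0.0572
  √(A²+B²)=0.4466;  θ3 = -1.8734+1.6992 ≈ -0.1742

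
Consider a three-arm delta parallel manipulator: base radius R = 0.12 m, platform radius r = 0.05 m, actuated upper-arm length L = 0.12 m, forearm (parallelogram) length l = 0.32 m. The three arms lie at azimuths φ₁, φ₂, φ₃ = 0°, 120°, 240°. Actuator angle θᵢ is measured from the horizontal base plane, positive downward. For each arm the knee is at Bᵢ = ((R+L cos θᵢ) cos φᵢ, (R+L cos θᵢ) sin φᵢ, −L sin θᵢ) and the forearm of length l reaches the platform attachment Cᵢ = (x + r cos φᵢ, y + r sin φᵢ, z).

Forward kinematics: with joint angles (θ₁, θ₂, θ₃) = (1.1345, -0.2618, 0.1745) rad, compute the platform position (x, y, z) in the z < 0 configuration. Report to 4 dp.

(-0.1592, 0.0414, -0.2583)

φ1=0.0°: virtual centre (0.1207, 0.0000, -0.1088), radius l
S2 = (0.1859·cos120.0°, 0.1859·sin120.0°, 0.0311) = (-0.0930, 0.1610, 0.0311)
S3 = (0.1882·cos240.0°, 0.1882·sin240.0°, -0.0208) = (-0.0941, -0.1630, -0.0208)
|S₂|²−|S₁|² = 0.0091;  |S₃|²−|S₁|² = 0.0094
[-0.4273 0.3220 0.2796]·P = 0.0091;  [-0.4296 -0.3259 0.1758]·P = 0.0094
det = 0.2776;  x = -0.0217+0.5323z,  y = -0.0004+-0.1620z
sphere 1 gives Az²+Bz+C=0 with A=1.3096, B=0.0661, C=-0.0703;  B²−4AC=0.3726;  roots -0.2583, 0.2078;  negative root z = -0.2583
x = -0.1592, y = 0.0414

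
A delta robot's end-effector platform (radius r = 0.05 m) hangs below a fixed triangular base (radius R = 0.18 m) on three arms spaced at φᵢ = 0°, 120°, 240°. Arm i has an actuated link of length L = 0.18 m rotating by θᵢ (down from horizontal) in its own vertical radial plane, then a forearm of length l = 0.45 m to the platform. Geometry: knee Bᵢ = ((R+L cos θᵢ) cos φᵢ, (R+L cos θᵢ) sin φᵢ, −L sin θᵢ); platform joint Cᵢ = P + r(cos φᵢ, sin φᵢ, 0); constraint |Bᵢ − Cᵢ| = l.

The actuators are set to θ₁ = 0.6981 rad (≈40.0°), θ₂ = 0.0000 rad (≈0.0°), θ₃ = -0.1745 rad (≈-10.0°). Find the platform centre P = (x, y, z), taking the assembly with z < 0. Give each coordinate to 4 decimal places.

(-0.1195, -0.0197, -0.3438)

φ1=0.0°: virtual centre (0.2679, 0.0000, -0.1157), radius l
centre 2 = (0.3100·cos120.0°, 0.3100·sin120.0°, 0.0000) = (-0.1550, 0.2685, 0.0000)
φ3=240.0°: virtual centre (-0.1536, -0.2661, 0.0313), radius l
eliminate P² terms by subtracting sphere 1 from 2 and 3
linear system: -0.8458x+0.5369y = 0.0109−0.2314z; -0.8430x+-0.5322y = 0.0102−0.2939z
det = 0.9028;  x = -0.0125+0.3112z,  y = 0.0006+0.0593z
quadratic in z: (1.1004)z²+(0.0569)z+(-0.1105)=0, √Δ=0.6996 → z ∈ {-0.3438, 0.2920}; z = -0.3438 (taking z<0)
x = -0.1195, y = -0.0197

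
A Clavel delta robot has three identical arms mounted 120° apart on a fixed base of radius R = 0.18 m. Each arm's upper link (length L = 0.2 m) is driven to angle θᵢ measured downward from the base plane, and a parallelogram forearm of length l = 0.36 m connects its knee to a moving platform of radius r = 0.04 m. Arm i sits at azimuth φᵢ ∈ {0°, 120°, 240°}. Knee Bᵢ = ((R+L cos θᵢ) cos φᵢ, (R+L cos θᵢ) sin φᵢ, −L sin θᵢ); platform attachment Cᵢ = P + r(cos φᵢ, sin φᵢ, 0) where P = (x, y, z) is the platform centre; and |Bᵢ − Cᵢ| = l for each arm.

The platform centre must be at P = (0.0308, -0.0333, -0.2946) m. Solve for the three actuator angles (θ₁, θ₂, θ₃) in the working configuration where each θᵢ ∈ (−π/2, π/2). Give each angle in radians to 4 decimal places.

θ₁ = 0.4364, θ₂ = 0.7855, θ₃ = 0.5236

φ1=0.0° → target in arm frame (0.0308, -0.0333)
  e−x'=0.1092;  (l²−L²−(e−x')²−y'²−z²)/2L = -0.0256
  γ=atan2(-0.2946,0.1092)=-1.2158;  ψ=arccos(-0.0813)=1.6522;  θ1=γ+ψ≈0.4364
φ2=120.0° → target in arm frame (-0.0442, -0.0100)
  A=0.1842, B=-0.2946, C=(l²−L²−A²−y'²−z²)/(2L)=-0.0781
  √(A²+B²)=0.3475;  θ2 = -1.0119+1.7975 ≈ 0.7855
arm 3 (φ=240.0°): x'=0.0134, y'=0.0433
  e−x'=0.1266;  (l²−L²−(e−x')²−y'²−z²)/2L = -0.0377
  √(A²+B²)=0.3206;  θ3 = -1.1650+1.6887 ≈ 0.5236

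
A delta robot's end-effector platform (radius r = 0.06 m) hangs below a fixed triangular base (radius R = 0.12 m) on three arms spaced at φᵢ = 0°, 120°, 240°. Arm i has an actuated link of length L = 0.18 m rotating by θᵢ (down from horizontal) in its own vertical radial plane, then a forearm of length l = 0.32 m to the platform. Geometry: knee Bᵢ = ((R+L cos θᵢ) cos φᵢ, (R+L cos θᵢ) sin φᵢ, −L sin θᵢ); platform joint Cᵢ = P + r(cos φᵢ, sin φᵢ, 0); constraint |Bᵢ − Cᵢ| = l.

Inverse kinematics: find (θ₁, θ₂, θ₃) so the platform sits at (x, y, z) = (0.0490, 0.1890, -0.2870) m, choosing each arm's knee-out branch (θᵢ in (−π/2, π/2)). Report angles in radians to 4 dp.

φ1=0.0° → target in arm frame (0.0490, 0.1890)
  A=0.0110, B=-0.2870, C=(l²−L²−A²−y'²−z²)/(2L)=-0.1339
  √(A²+B²)=0.2872;  θ1 = -1.5325+2.0559 ≈ 0.5234
rotate P by −φ2: (0.1392, -0.1369, -0.2870)
  A=-0.0792, B=-0.2870, C=(l²−L²−A²−y'²−z²)/(2L)=-0.1039
  θ2 = atan2(B,A) + arccos(C/0.2977) = 0.0872
arm 3 (φ=240.0°): x'=-0.1882, y'=-0.0521
  A cos θ + B sin θ = C:  0.2482·cos θ + -0.2870·sin θ = -0.2130
  γ=atan2(-0.2870,0.2482)=-0.8578;  ψ=arccos(-0.5613)=2.1668;  θ3=γ+ψ≈1.3090

θ₁ = 0.5234, θ₂ = 0.0872, θ₃ = 1.3090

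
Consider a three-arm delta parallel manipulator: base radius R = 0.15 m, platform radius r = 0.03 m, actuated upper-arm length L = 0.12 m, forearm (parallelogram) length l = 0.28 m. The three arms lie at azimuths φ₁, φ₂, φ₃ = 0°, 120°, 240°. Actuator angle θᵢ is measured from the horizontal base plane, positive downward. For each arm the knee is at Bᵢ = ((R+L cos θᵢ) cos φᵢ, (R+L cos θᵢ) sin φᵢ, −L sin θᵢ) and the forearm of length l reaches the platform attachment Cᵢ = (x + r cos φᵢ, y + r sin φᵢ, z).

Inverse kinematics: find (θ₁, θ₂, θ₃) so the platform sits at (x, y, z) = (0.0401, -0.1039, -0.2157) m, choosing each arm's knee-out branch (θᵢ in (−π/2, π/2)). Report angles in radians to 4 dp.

θ₁ = 0.3494, θ₂ = 1.3093, θ₃ = 0.0874

rotate P by −φ1: (0.0401, -0.1039, -0.2157)
  A cos θ + B sin θ = C:  0.0799·cos θ + -0.2157·sin θ = 0.0012
  γ=atan2(-0.2157,0.0799)=-1.2160;  ψ=arccos(0.0053)=1.5655;  θ1=γ+ψ≈0.3494
arm 2 (φ=120.0°): x'=-0.1100, y'=0.0172
  e−x'=0.2300;  (l²−L²−(e−x')²−y'²−z²)/2L = -0.1489
  γ=atan2(-0.2157,0.2300)=-0.7533;  ψ=arccos(-0.4722)=2.0626;  θ2=γ+ψ≈1.3093
rotate P by −φ3: (0.0699, 0.0867, -0.2157)
  e−x'=0.0501;  (l²−L²−(e−x')²−y'²−z²)/2L = 0.0311
  θ3 = atan2(B,A) + arccos(C/0.2214) = 0.0874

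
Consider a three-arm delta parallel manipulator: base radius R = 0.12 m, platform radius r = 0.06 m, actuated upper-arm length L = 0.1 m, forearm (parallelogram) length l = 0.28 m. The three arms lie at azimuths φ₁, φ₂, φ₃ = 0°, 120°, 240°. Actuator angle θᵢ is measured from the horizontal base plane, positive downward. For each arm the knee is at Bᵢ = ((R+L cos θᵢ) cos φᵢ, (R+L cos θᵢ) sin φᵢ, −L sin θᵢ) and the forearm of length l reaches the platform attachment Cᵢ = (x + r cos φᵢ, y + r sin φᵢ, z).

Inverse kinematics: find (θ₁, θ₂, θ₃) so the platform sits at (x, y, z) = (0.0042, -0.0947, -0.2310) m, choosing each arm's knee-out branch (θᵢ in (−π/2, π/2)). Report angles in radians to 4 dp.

θ₁ = 0.1748, θ₂ = 0.6986, θ₃ = -0.3487

arm 1 (φ=0.0°): x'=0.0042, y'=-0.0947
  A cos θ + B sin θ = C:  0.0558·cos θ + -0.2310·sin θ = 0.0148
  γ=atan2(-0.2310,0.0558)=-1.3338;  ψ=arccos(0.0622)=1.5085;  θ1=γ+ψ≈0.1748
rotate P by −φ2: (-0.0841, 0.0437, -0.2310)
  A=0.1441, B=-0.2310, C=(l²−L²−A²−y'²−z²)/(2L)=-0.0382
  √(A²+B²)=0.2723;  θ2 = -1.0130+1.7116 ≈ 0.6986
arm 3 (φ=240.0°): x'=0.0799, y'=0.0510
  A=-0.0199, B=-0.2310, C=(l²−L²−A²−y'²−z²)/(2L)=0.0602
  θ3 = atan2(B,A) + arccos(C/0.2319) = -0.3487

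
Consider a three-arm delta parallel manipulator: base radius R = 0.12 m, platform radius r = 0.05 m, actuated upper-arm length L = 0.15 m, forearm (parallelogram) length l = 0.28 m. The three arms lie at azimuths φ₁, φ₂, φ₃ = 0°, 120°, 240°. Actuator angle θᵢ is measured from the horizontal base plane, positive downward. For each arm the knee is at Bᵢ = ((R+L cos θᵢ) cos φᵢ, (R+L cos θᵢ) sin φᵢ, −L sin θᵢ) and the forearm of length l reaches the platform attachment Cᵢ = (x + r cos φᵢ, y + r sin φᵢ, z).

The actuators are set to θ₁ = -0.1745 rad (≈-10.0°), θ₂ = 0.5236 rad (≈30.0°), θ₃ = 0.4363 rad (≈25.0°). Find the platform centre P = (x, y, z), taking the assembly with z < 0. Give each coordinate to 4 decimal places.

(0.0656, -0.0087, -0.2089)

φ1=0.0°: virtual centre (0.2177, 0.0000, 0.0260), radius l
S2 = (0.1999·cos120.0°, 0.1999·sin120.0°, -0.0750) = (-0.1000, 0.1731, -0.0750)
S3 = (0.2059·cos240.0°, 0.2059·sin240.0°, -0.0634) = (-0.1030, -0.1784, -0.0634)
eliminate P² terms by subtracting sphere 1 from 2 and 3
linear system: -0.6353x+0.3462y = -0.0025−-0.2021z; -0.6414x+-0.3567y = -0.0016−-0.1789z
det = 0.4487;  x = 0.0033+-0.2987z,  y = -0.0012+0.0356z
into |P−S₁|² = l²: 1.0905z² + 0.0759z + -0.0317 = 0;  Δ = 0.1441;  z = -0.2089 or 0.1393 → z<0 root = -0.2089
x = 0.0656, y = -0.0087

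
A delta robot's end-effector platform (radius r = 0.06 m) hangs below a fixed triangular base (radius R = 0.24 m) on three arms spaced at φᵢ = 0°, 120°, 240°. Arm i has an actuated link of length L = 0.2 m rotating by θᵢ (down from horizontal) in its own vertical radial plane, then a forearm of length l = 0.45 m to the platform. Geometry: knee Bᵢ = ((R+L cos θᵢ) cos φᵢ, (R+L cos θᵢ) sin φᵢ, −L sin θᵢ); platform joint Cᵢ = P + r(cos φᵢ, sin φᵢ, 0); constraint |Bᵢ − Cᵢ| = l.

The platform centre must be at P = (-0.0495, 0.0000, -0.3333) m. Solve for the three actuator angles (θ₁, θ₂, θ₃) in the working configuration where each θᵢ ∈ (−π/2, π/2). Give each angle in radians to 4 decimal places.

θ₁ = 0.6108, θ₂ = 0.2619, θ₃ = 0.2619

φ1=0.0° → target in arm frame (-0.0495, 0.0000)
  A=0.2295, B=-0.3333, C=(l²−L²−A²−y'²−z²)/(2L)=-0.0031
  γ=atan2(-0.3333,0.2295)=-0.9678;  ψ=arccos(-0.0078)=1.5786;  θ1=γ+ψ≈0.6108
arm 2 (φ=120.0°): x'=0.0247, y'=0.0429
  A cos θ + B sin θ = C:  0.1552·cos θ + -0.3333·sin θ = 0.0637
  θ2 = atan2(B,A) + arccos(C/0.3677) = 0.2619
arm 3 (φ=240.0°): x'=0.0248, y'=-0.0429
  e−x'=0.1552;  (l²−L²−(e−x')²−y'²−z²)/2L = 0.0637
  θ3 = atan2(B,A) + arccos(C/0.3677) = 0.2619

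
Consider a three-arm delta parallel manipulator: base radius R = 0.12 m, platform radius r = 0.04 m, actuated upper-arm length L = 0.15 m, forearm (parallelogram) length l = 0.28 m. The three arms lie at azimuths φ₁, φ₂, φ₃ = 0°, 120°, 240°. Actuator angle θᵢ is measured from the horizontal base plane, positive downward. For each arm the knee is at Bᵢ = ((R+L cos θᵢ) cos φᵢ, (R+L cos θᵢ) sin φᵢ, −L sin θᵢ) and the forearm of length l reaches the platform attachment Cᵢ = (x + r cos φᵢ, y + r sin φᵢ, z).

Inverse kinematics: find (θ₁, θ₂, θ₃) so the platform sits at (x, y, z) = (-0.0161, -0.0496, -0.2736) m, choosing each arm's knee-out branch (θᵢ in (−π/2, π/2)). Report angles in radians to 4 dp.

arm 1 (φ=0.0°): x'=-0.0161, y'=-0.0496
  e−x'=0.0961;  (l²−L²−(e−x')²−y'²−z²)/2L = -0.1022
  √(A²+B²)=0.2900;  θ1 = -1.2330+1.9309 ≈ 0.6979
rotate P by −φ2: (-0.0349, 0.0387, -0.2736)
  A cos θ + B sin θ = C:  0.1149·cos θ + -0.2736·sin θ = -0.1122
  √(A²+B²)=0.2967;  θ2 = -1.1732+1.9585 ≈ 0.7854
rotate P by −φ3: (0.0510, 0.0109, -0.2736)
  e−x'=0.0290;  (l²−L²−(e−x')²−y'²−z²)/2L = -0.0664
  √(A²+B²)=0.2751;  θ3 = -1.4652+1.8145 ≈ 0.3493

θ₁ = 0.6979, θ₂ = 0.7854, θ₃ = 0.3493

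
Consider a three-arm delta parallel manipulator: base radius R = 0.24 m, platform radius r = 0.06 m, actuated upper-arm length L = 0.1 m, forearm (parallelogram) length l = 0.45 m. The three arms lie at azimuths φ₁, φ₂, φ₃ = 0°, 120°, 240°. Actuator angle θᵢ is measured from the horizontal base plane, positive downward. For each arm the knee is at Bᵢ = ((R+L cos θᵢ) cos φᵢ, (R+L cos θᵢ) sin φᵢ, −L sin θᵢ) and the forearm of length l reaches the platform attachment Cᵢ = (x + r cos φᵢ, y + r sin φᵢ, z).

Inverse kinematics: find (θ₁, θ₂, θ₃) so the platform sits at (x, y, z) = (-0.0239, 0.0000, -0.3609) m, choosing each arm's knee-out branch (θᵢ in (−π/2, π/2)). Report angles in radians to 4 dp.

θ₁ = 0.2622, θ₂ = 0.0004, θ₃ = 0.0004

rotate P by −φ1: (-0.0239, 0.0000, -0.3609)
  A cos θ + B sin θ = C:  0.2039·cos θ + -0.3609·sin θ = 0.1034
  θ1 = atan2(B,A) + arccos(C/0.4145) = 0.2622
arm 2 (φ=120.0°): x'=0.0119, y'=0.0207
  e−x'=0.1681;  (l²−L²−(e−x')²−y'²−z²)/2L = 0.1679
  √(A²+B²)=0.3981;  θ2 = -1.1350+1.1354 ≈ 0.0004
φ3=240.0° → target in arm frame (0.0120, -0.0207)
  e−x'=0.1680;  (l²−L²−(e−x')²−y'²−z²)/2L = 0.1679
  γ=atan2(-0.3609,0.1680)=-1.1350;  ψ=arccos(0.4218)=1.1354;  θ3=γ+ψ≈0.0004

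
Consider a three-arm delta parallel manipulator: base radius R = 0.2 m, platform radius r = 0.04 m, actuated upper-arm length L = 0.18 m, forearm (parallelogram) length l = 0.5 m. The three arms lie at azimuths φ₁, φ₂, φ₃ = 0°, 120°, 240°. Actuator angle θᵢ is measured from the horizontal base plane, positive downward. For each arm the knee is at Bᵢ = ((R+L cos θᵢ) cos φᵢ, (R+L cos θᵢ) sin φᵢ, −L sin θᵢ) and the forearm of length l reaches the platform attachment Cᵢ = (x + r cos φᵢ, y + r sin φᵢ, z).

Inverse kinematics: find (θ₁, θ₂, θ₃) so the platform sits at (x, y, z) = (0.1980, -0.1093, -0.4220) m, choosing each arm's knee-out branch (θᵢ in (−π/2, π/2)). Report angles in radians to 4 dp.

θ₁ = -0.2619, θ₂ = 1.2217, θ₃ = 0.6106

arm 1 (φ=0.0°): x'=0.1980, y'=-0.1093
  A cos θ + B sin θ = C:  -0.0380·cos θ + -0.4220·sin θ = 0.0726
  √(A²+B²)=0.4237;  θ1 = -1.6606+1.3987 ≈ -0.2619
arm 2 (φ=120.0°): x'=-0.1937, y'=-0.1168
  A cos θ + B sin θ = C:  0.3537·cos θ + -0.4220·sin θ = -0.2756
  √(A²+B²)=0.5506;  θ2 = -0.8733+2.0950 ≈ 1.2217
rotate P by −φ3: (-0.0043, 0.2261, -0.4220)
  A=0.1643, B=-0.4220, C=(l²−L²−A²−y'²−z²)/(2L)=-0.1073
  √(A²+B²)=0.4529;  θ3 = -1.1994+1.8100 ≈ 0.6106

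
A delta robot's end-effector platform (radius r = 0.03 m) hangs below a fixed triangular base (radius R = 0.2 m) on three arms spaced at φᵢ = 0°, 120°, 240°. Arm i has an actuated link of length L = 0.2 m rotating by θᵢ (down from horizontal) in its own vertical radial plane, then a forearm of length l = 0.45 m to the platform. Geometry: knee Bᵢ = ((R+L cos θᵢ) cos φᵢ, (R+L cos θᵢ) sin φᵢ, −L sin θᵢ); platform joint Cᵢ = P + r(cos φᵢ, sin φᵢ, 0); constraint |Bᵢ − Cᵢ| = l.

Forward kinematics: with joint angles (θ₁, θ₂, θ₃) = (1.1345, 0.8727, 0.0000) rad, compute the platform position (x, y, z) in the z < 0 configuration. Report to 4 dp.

(-0.1221, -0.1186, -0.3972)

φ1=0.0°: virtual centre (0.2545, 0.0000, -0.1813), radius l
centre 2 = (0.2986·cos120.0°, 0.2986·sin120.0°, -0.1532) = (-0.1493, 0.2586, -0.1532)
φ3=240.0°: virtual centre (-0.1850, -0.3204, 0.0000), radius l
eliminate P² terms by subtracting sphere 1 from 2 and 3
linear system: -0.8076x+0.5171y = 0.0150−0.0561z; -0.8790x+-0.6409y = 0.0393−0.3625z
Cramer: x(z) = -0.0308+0.2298z;  y(z) = -0.0191+0.2504z
into |P−centre ₁|² = l²: 1.1155z² + 0.2218z + -0.0879 = 0;  Δ = 0.4414;  z = -0.3972 or 0.1984 → z<0 root = -0.3972
x = -0.1221, y = -0.1186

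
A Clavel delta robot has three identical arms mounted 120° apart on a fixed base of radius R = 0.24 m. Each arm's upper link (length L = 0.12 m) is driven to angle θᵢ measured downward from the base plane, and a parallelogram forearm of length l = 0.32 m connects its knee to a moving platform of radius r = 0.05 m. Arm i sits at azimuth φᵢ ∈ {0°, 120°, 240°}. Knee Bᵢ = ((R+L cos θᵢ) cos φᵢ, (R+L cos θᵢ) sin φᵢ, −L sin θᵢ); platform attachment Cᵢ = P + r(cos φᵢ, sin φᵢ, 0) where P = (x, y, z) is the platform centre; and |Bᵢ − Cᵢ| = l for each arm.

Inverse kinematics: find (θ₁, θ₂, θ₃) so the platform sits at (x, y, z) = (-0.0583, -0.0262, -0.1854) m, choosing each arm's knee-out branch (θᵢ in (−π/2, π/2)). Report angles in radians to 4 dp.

θ₁ = 1.0468, θ₂ = 0.5237, θ₃ = 0.0004

arm 1 (φ=0.0°): x'=-0.0583, y'=-0.0262
  e−x'=0.2483;  (l²−L²−(e−x')²−y'²−z²)/2L = -0.0363
  γ=atan2(-0.1854,0.2483)=-0.6414;  ψ=arccos(-0.1171)=1.6882;  θ1=γ+ψ≈1.0468
rotate P by −φ2: (0.0065, 0.0636, -0.1854)
  e−x'=0.1835;  (l²−L²−(e−x')²−y'²−z²)/2L = 0.0662
  γ=atan2(-0.1854,0.1835)=-0.7904;  ψ=arccos(0.2539)=1.3141;  θ2=γ+ψ≈0.5237
arm 3 (φ=240.0°): x'=0.0518, y'=-0.0374
  A=0.1382, B=-0.1854, C=(l²−L²−A²−y'²−z²)/(2L)=0.1381
  γ=atan2(-0.1854,0.1382)=-0.9304;  ψ=arccos(0.5972)=0.9308;  θ3=γ+ψ≈0.0004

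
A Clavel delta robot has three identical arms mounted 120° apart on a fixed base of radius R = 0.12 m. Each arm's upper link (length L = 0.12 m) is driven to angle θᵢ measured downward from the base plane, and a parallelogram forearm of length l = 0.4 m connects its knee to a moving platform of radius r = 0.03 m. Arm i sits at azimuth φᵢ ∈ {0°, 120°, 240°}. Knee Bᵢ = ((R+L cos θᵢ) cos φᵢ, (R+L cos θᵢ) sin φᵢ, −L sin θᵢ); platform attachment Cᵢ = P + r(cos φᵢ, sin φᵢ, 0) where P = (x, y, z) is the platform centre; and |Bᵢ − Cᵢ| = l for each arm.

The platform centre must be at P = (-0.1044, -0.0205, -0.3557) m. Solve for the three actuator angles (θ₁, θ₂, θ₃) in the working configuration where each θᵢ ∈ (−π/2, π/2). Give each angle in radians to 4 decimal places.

rotate P by −φ1: (-0.1044, -0.0205, -0.3557)
  e−x'=0.1944;  (l²−L²−(e−x')²−y'²−z²)/2L = -0.0797
  γ=atan2(-0.3557,0.1944)=-1.0706;  ψ=arccos(-0.1967)=1.7688;  θ1=γ+ψ≈0.6981
rotate P by −φ2: (0.0344, 0.1007, -0.3557)
  A cos θ + B sin θ = C:  0.0556·cos θ + -0.3557·sin θ = 0.0244
  γ=atan2(-0.3557,0.0556)=-1.4159;  ψ=arccos(0.0678)=1.5029;  θ2=γ+ψ≈0.0871
rotate P by −φ3: (0.0700, -0.0802, -0.3557)
  A=0.0200, B=-0.3557, C=(l²−L²−A²−y'²−z²)/(2L)=0.0510
  √(A²+B²)=0.3563;  θ3 = -1.5145+1.4270 ≈ -0.0875

θ₁ = 0.6981, θ₂ = 0.0871, θ₃ = -0.0875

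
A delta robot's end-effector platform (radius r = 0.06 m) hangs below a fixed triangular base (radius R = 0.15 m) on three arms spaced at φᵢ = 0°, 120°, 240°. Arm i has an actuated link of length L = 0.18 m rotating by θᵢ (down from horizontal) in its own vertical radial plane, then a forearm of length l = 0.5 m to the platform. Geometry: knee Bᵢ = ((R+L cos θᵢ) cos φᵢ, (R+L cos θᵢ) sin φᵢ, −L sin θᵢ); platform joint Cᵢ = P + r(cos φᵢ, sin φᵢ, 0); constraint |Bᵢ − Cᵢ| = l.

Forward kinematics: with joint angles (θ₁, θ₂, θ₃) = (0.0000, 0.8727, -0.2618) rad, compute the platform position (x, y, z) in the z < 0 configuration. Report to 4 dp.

(0.0698, -0.2040, -0.4103)

φ1=0.0°: virtual centre (0.2700, 0.0000, 0.0000), radius l
φ2=120.0°: virtual centre (-0.1028, 0.1781, -0.1379), radius l
arm 3 at φ=240.0°: (R−r)+L cos θ3 = 0.2639;  O3 = (-0.1319, -0.2285, 0.0466)
eliminate P² terms by subtracting sphere 1 from 2 and 3
plane₁₂: -0.7457x+0.3563y+-0.2758z = -0.0116
det = 0.6272;  x = 0.0091+-0.1480z,  y = -0.0135+0.4642z
sphere 1 gives Az²+Bz+C=0 with A=1.2374, B=0.0647, C=-0.1817;  B²−4AC=0.9037;  roots -0.4103, 0.3580;  negative root z = -0.4103
x = 0.0698, y = -0.2040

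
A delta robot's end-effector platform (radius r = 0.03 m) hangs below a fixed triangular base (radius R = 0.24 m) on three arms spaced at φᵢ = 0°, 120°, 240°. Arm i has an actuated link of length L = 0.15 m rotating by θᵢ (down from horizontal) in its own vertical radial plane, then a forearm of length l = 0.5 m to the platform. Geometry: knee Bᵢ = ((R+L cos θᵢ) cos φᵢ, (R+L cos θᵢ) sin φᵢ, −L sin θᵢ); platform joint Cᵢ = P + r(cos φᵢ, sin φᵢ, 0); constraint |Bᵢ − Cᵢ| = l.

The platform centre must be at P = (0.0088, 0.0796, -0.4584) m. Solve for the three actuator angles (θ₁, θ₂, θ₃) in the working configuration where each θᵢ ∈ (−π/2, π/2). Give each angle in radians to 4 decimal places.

θ₁ = 0.6110, θ₂ = 0.3491, θ₃ = 0.9603

rotate P by −φ1: (0.0088, 0.0796, -0.4584)
  A cos θ + B sin θ = C:  0.2012·cos θ + -0.4584·sin θ = -0.0982
  γ=atan2(-0.4584,0.2012)=-1.1572;  ψ=arccos(-0.1961)=1.7682;  θ1=γ+ψ≈0.6110
rotate P by −φ2: (0.0645, -0.0474, -0.4584)
  A=0.1455, B=-0.4584, C=(l²−L²−A²−y'²−z²)/(2L)=-0.0201
  √(A²+B²)=0.4809;  θ2 = -1.2635+1.6127 ≈ 0.3491
rotate P by −φ3: (-0.0733, -0.0322, -0.4584)
  A cos θ + B sin θ = C:  0.2833·cos θ + -0.4584·sin θ = -0.2132
  √(A²+B²)=0.5389;  θ3 = -1.0172+1.9774 ≈ 0.9603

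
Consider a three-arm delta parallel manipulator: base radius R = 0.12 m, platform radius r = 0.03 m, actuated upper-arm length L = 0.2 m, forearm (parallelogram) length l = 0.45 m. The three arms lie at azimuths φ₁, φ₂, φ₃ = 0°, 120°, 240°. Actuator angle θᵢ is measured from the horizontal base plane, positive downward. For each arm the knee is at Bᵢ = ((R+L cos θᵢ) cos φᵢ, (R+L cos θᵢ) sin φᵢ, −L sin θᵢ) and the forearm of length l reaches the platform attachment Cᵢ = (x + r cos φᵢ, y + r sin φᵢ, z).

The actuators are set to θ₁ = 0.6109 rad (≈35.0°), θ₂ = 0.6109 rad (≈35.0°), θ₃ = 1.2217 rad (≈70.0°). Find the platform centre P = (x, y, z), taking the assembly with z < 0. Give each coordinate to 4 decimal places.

(0.0800, 0.1385, -0.5060)

φ1=0.0°: virtual centre (0.2538, 0.0000, -0.1147), radius l
φ2=120.0°: virtual centre (-0.1269, 0.2198, -0.1147), radius l
O3 = (0.1584·cos240.0°, 0.1584·sin240.0°, -0.1879) = (-0.0792, -0.1372, -0.1879)
eliminate P² terms by subtracting sphere 1 from 2 and 3
linear system: -0.7615x+0.4396y = 0.0000−0.0000z; -0.6661x+-0.2744y = -0.0172−-0.1464z
Cramer: x(z) = 0.0150-0.1283z;  y(z) = 0.0261-0.2222z
into |P−O₁|² = l²: 1.0658z² + 0.2791z + -0.1316 = 0;  Δ = 0.6392;  z = -0.5060 or 0.2441 → z<0 root = -0.5060
x = 0.0800, y = 0.1385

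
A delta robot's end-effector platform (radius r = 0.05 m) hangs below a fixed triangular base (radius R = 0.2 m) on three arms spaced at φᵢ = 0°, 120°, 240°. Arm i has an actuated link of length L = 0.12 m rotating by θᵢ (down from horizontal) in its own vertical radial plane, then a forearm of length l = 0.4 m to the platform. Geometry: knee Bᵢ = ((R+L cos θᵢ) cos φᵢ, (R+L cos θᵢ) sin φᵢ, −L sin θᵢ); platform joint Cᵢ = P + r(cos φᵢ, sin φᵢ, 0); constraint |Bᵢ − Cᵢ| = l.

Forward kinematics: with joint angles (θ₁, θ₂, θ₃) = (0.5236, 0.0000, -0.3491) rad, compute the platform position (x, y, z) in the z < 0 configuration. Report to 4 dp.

φ1=0.0°: virtual centre (0.2539, 0.0000, -0.0600), radius l
S2 = (0.2700·cos120.0°, 0.2700·sin120.0°, 0.0000) = (-0.1350, 0.2338, 0.0000)
arm 3 at φ=240.0°: ρ3 = 0.2628;  S3 = (-0.1314, -0.2276, 0.0410)
subtract pairs → two planes through P
[-0.7778 0.4677 0.1200]·P = 0.0048;  [-0.7706 -0.4551 0.2021]·P = 0.0027
Cramer: x(z) = -0.0048+0.2087z;  y(z) = 0.0023+0.0906z
quadratic in z: (1.0518)z²+(0.0124)z+(-0.0895)=0, √Δ=0.6136 → z ∈ {-0.2976, 0.2858}; z = -0.2976 (taking z<0)
x = -0.0669, y = -0.0246

(-0.0669, -0.0246, -0.2976)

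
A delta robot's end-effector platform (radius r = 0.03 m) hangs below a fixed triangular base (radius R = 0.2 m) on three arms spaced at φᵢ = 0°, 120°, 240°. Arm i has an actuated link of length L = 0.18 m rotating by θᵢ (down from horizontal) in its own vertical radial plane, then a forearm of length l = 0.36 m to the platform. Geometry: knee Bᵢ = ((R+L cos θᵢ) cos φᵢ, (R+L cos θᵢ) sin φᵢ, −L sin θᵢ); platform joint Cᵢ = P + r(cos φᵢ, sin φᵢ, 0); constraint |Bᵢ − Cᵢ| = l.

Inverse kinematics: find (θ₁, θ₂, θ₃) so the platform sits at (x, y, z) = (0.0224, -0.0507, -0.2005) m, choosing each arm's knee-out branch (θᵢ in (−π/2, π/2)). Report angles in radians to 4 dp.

θ₁ = 0.2618, θ₂ = 0.7851, θ₃ = 0.1744

rotate P by −φ1: (0.0224, -0.0507, -0.2005)
  A=0.1476, B=-0.2005, C=(l²−L²−A²−y'²−z²)/(2L)=0.0907
  √(A²+B²)=0.2490;  θ1 = -0.9362+1.1980 ≈ 0.2618
φ2=120.0° → target in arm frame (-0.0551, 0.0060)
  e−x'=0.2251;  (l²−L²−(e−x')²−y'²−z²)/2L = 0.0175
  θ2 = atan2(B,A) + arccos(C/0.3015) = 0.7851
rotate P by −φ3: (0.0327, 0.0447, -0.2005)
  A=0.1373, B=-0.2005, C=(l²−L²−A²−y'²−z²)/(2L)=0.1004
  γ=atan2(-0.2005,0.1373)=-0.9704;  ψ=arccos(0.4132)=1.1448;  θ3=γ+ψ≈0.1744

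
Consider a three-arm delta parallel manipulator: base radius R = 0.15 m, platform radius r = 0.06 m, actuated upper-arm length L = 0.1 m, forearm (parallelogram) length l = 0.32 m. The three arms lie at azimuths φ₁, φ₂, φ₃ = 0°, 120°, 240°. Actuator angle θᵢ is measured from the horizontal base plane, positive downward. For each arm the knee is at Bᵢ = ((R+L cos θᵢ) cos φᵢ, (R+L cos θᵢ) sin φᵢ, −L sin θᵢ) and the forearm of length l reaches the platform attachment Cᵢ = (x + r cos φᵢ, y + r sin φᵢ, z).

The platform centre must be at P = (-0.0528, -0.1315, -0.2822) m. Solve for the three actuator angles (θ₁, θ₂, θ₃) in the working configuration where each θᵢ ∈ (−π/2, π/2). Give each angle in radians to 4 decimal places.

arm 1 (φ=0.0°): x'=-0.0528, y'=-0.1315
  A=0.1428, B=-0.2822, C=(l²−L²−A²−y'²−z²)/(2L)=-0.1246
  √(A²+B²)=0.3163;  θ1 = -1.1023+1.9758 ≈ 0.8734
arm 2 (φ=120.0°): x'=-0.0875, y'=0.1115
  A cos θ + B sin θ = C:  0.1775·cos θ + -0.2822·sin θ = -0.1558
  γ=atan2(-0.2822,0.1775)=-1.0094;  ψ=arccos(-0.4674)=2.0571;  θ2=γ+ψ≈1.0478
arm 3 (φ=240.0°): x'=0.1403, y'=0.0200
  A=-0.0503, B=-0.2822, C=(l²−L²−A²−y'²−z²)/(2L)=0.0492
  √(A²+B²)=0.2866;  θ3 = -1.7471+1.3984 ≈ -0.3487

θ₁ = 0.8734, θ₂ = 1.0478, θ₃ = -0.3487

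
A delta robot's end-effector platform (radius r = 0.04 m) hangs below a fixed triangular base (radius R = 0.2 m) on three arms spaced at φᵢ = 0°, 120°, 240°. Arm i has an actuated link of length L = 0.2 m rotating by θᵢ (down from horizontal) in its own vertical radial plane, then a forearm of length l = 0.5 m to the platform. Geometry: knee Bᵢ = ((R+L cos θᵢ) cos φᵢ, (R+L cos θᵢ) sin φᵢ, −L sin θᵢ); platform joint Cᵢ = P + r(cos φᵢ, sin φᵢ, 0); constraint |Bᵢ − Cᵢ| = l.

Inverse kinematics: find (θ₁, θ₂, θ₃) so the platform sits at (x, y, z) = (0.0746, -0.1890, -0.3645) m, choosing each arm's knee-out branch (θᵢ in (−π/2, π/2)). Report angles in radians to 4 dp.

φ1=0.0° → target in arm frame (0.0746, -0.1890)
  A=0.0854, B=-0.3645, C=(l²−L²−A²−y'²−z²)/(2L)=0.0853
  θ1 = atan2(B,A) + arccos(C/0.3744) = 0.0002
φ2=120.0° → target in arm frame (-0.2010, 0.0299)
  A cos θ + B sin θ = C:  0.3610·cos θ + -0.3645·sin θ = -0.1351
  γ=atan2(-0.3645,0.3610)=-0.7903;  ψ=arccos(-0.2635)=1.8374;  θ2=γ+ψ≈1.0471
φ3=240.0° → target in arm frame (0.1264, 0.1591)
  e−x'=0.0336;  (l²−L²−(e−x')²−y'²−z²)/2L = 0.1267
  θ3 = atan2(B,A) + arccos(C/0.3660) = -0.2616

θ₁ = 0.0002, θ₂ = 1.0471, θ₃ = -0.2616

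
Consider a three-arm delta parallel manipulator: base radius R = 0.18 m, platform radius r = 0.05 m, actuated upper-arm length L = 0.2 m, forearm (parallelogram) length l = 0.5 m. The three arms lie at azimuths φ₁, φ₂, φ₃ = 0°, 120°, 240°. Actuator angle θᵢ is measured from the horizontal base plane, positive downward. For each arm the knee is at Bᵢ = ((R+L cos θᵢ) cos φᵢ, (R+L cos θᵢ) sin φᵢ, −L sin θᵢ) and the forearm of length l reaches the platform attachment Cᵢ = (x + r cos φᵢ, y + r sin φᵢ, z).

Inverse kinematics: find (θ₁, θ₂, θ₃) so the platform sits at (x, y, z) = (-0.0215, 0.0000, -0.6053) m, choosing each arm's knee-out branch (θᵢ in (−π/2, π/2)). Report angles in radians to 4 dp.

θ₁ = 1.0470, θ₂ = 0.9598, θ₃ = 0.9598

arm 1 (φ=0.0°): x'=-0.0215, y'=0.0000
  A=0.1515, B=-0.6053, C=(l²−L²−A²−y'²−z²)/(2L)=-0.4484
  θ1 = atan2(B,A) + arccos(C/0.6240) = 1.0470
φ2=120.0° → target in arm frame (0.0107, 0.0186)
  A=0.1193, B=-0.6053, C=(l²−L²−A²−y'²−z²)/(2L)=-0.4274
  γ=atan2(-0.6053,0.1193)=-1.3763;  ψ=arccos(-0.6928)=2.3361;  θ2=γ+ψ≈0.9598
arm 3 (φ=240.0°): x'=0.0108, y'=-0.0186
  A=0.1192, B=-0.6053, C=(l²−L²−A²−y'²−z²)/(2L)=-0.4274
  γ=atan2(-0.6053,0.1192)=-1.3763;  ψ=arccos(-0.6928)=2.3361;  θ3=γ+ψ≈0.9598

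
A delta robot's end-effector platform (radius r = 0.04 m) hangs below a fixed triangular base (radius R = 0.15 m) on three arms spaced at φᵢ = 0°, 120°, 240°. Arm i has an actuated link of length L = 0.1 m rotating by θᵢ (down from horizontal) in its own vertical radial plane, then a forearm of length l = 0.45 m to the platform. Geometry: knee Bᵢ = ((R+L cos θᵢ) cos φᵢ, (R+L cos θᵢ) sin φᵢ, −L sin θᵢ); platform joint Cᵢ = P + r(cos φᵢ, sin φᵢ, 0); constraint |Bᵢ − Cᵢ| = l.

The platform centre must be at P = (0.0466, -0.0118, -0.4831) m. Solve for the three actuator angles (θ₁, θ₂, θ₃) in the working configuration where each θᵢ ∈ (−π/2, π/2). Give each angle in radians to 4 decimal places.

arm 1 (φ=0.0°): x'=0.0466, y'=-0.0118
  A=0.0634, B=-0.4831, C=(l²−L²−A²−y'²−z²)/(2L)=-0.2252
  γ=atan2(-0.4831,0.0634)=-1.4403;  ψ=arccos(-0.4622)=2.0513;  θ1=γ+ψ≈0.6110
rotate P by −φ2: (-0.0335, -0.0345, -0.4831)
  A=0.1435, B=-0.4831, C=(l²−L²−A²−y'²−z²)/(2L)=-0.3134
  γ=atan2(-0.4831,0.1435)=-1.2820;  ψ=arccos(-0.6218)=2.2418;  θ2=γ+ψ≈0.9598
rotate P by −φ3: (-0.0131, 0.0463, -0.4831)
  A=0.1231, B=-0.4831, C=(l²−L²−A²−y'²−z²)/(2L)=-0.2909
  √(A²+B²)=0.4985;  θ3 = -1.3213+2.1938 ≈ 0.8724

θ₁ = 0.6110, θ₂ = 0.9598, θ₃ = 0.8724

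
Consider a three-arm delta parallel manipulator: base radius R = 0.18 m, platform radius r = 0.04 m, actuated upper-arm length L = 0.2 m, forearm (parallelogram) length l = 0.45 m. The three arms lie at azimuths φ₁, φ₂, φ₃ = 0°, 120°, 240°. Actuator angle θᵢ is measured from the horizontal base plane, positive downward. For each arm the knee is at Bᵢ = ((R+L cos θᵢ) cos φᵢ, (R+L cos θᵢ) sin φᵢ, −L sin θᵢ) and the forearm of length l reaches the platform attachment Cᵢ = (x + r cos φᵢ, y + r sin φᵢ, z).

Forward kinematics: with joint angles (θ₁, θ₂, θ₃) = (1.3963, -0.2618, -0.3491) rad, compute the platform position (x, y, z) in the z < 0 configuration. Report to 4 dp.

(-0.2691, -0.0078, -0.2710)

φ1=0.0°: virtual centre (0.1747, 0.0000, -0.1970), radius l
centre 2 = (0.3332·cos120.0°, 0.3332·sin120.0°, 0.0518) = (-0.1666, 0.2885, 0.0518)
arm 3 at φ=240.0°: e+L cos θ3 = 0.3279;  centre 3 = (-0.1640, -0.2840, 0.0684)
|centre ₂|²−|centre ₁|² = 0.0444;  |centre ₃|²−|centre ₁|² = 0.0429
linear system: -0.6826x+0.5771y = 0.0444−0.4975z; -0.6774x+-0.5680y = 0.0429−0.5307z
Cramer: x(z) = -0.0642+0.7562z;  y(z) = 0.0010+0.0325z
quadratic in z: (1.5730)z²+(0.0327)z+(-0.1066)=0, √Δ=0.8198 → z ∈ {-0.2710, 0.2502}; z = -0.2710 (taking z<0)
x = -0.2691, y = -0.0078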